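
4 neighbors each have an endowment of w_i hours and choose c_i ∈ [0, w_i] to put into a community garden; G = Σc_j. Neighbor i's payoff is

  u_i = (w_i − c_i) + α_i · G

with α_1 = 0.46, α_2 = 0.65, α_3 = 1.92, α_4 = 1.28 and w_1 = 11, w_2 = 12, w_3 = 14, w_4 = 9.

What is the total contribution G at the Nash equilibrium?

23

∂u_i/∂c_i = α_i − 1, so neighbor i contributes w_i if α_i > 1, else 0.
α_i > 1 for i ∈ {3, 4}; NE contributions (0, 0, 14, 9), G = 23.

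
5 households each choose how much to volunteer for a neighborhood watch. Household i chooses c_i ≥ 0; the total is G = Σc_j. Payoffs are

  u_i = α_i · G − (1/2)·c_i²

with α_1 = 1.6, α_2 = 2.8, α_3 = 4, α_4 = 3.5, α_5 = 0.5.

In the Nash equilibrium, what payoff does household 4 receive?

Household i's FOC: ∂u_i/∂c_i = α_i − c_i = 0, so c_i* = α_i.
NE contributions = (1.6, 2.8, 4, 3.5, 0.5); G = 12.4.
u_4 = α_4·G − ½·(c_4)² = 3.5·12.4 − ½·3.5² = 37.275.

37.275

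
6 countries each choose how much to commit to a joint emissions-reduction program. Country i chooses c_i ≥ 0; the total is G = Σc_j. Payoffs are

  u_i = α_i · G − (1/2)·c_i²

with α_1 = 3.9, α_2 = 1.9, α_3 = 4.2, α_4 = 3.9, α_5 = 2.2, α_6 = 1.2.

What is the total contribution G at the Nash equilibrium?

Country i's FOC: ∂u_i/∂c_i = α_i − c_i = 0, so c_i* = α_i.
NE contributions = (3.9, 1.9, 4.2, 3.9, 2.2, 1.2); G = 17.3.

17.3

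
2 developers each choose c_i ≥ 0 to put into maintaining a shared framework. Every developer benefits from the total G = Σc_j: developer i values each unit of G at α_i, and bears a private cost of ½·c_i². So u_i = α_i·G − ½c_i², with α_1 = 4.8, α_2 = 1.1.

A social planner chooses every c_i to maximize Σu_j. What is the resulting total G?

11.8

Planner FOC: ∂(Σu_j)/∂c_i = (Σα_j) − c_i = 0, so c_i^SO = Σα_j = 5.9 for every i; G^SO = 11.8.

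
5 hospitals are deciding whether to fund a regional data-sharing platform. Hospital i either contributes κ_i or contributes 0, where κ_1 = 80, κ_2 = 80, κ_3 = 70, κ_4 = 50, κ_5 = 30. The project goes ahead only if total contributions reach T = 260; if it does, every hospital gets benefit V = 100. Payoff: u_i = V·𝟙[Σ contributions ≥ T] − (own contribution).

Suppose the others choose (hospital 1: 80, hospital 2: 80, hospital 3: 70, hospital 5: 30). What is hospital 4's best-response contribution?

Others' total = 260 ≥ 260; contributing adds cost 50 for no extra benefit.
Best response: 0.

0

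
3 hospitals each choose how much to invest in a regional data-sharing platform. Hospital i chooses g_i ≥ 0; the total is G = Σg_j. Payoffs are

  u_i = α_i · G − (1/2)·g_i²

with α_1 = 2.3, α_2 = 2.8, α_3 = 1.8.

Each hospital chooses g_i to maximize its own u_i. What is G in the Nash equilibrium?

Hospital i's FOC: ∂u_i/∂g_i = α_i − g_i = 0, so g_i* = α_i.
NE contributions = (2.3, 2.8, 1.8); G = 6.9.

6.9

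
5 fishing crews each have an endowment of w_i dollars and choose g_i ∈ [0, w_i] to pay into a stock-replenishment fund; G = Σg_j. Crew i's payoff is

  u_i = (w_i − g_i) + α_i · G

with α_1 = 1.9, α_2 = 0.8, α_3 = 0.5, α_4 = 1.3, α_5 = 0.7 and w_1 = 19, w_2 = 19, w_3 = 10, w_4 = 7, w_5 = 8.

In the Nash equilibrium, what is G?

26

∂u_i/∂g_i = α_i − 1, so crew i contributes w_i if α_i > 1, else 0.
α_i > 1 for i ∈ {1, 4}; NE contributions (19, 0, 0, 7, 0), G = 26.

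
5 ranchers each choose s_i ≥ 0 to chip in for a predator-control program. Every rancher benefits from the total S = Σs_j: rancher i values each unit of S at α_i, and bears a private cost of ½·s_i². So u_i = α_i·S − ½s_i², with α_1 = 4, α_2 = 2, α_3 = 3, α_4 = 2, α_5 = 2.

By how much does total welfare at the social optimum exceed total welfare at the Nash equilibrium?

272

Rancher i's FOC: ∂u_i/∂s_i = α_i − s_i = 0, so s_i* = α_i.
NE contributions = (4, 2, 3, 2, 2); S = 13.
W^NE = (Σα)·S − ½Σα_i² = 13² − ½·37 = 150.5.
Planner sets s_i = Σα_j = 13 for every i, so S^SO = 5·13 = 65.
W^SO = (Σα)·S^SO − ½·5·(Σα)² = (5/2)·13² = 422.5.
Deadweight loss = W^SO − W^NE = 272.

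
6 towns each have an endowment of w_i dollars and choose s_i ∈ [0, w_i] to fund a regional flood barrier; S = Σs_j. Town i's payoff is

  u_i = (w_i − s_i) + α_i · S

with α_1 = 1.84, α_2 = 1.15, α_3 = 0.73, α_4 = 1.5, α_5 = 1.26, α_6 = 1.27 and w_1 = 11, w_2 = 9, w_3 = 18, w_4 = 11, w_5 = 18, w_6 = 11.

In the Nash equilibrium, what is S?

60

∂u_i/∂s_i = α_i − 1, so town i contributes w_i if α_i > 1, else 0.
α_i > 1 for i ∈ {1, 2, 4, 5, 6}; NE contributions (11, 9, 0, 11, 18, 11), S = 60.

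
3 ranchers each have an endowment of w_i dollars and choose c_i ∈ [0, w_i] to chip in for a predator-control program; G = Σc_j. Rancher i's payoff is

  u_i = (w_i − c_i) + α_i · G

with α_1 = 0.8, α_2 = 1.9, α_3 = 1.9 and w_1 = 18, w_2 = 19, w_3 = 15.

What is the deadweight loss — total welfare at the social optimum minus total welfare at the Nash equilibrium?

∂u_i/∂c_i = α_i − 1, so rancher i contributes w_i if α_i > 1, else 0.
α_i > 1 for i ∈ {2, 3}; NE contributions (0, 19, 15), G = 34.
W^NE = Σw_i − G^NE + (Σα_i)·G^NE = 52 + 3.6·34 = 174.4.
Planner: ∂(Σu_j)/∂c_i = Σα_j − 1 = 3.6 > 0, so everyone contributes w_i; G^SO = 52, W^SO = 52 + 3.6·52 = 239.2.
Deadweight loss = 64.8.

64.8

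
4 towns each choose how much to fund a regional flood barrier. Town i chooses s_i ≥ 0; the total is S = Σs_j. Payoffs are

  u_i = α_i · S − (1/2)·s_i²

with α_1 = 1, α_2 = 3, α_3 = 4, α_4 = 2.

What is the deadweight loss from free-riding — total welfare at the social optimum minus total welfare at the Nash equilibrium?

115

Town i's FOC: ∂u_i/∂s_i = α_i − s_i = 0, so s_i* = α_i.
NE contributions = (1, 3, 4, 2); S = 10.
W^NE = (Σα)·S − ½Σα_i² = 10² − ½·30 = 85.
Planner sets s_i = Σα_j = 10 for every i, so S^SO = 4·10 = 40.
W^SO = (Σα)·S^SO − ½·4·(Σα)² = (4/2)·10² = 200.
Deadweight loss = W^SO − W^NE = 115.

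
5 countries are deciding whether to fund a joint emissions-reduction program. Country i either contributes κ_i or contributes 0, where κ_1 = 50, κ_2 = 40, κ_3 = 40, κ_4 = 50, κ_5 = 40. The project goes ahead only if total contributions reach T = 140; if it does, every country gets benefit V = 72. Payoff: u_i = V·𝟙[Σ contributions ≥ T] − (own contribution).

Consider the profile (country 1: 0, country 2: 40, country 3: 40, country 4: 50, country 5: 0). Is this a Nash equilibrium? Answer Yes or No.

No

Total = 130 < 140: not provided.
Country 1 (pledges 0, payoff 0): pledging 50 → total 180, payoff 22. Profitable deviation.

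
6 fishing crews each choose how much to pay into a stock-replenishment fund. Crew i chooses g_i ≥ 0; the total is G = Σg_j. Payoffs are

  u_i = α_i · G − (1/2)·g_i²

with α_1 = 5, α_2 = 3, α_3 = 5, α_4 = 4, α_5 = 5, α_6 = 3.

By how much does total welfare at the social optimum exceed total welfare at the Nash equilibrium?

1304.5

Crew i's FOC: ∂u_i/∂g_i = α_i − g_i = 0, so g_i* = α_i.
NE contributions = (5, 3, 5, 4, 5, 3); G = 25.
W^NE = (Σα)·G − ½Σα_i² = 25² − ½·109 = 570.5.
Planner sets g_i = Σα_j = 25 for every i, so G^SO = 6·25 = 150.
W^SO = (Σα)·G^SO − ½·6·(Σα)² = (6/2)·25² = 1875.
Deadweight loss = W^SO − W^NE = 1304.5.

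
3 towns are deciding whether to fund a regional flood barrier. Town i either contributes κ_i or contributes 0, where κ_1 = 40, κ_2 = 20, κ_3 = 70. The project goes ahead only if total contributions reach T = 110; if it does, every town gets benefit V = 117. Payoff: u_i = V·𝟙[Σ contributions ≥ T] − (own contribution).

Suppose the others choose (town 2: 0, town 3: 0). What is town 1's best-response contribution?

0

Others' total = 0. Even contributing 40 gives 40 < 110: no benefit either way.
Best response: 0.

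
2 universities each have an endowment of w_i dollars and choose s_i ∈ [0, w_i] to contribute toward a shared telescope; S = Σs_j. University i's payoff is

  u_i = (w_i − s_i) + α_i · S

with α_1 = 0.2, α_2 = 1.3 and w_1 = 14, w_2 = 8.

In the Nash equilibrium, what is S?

∂u_i/∂s_i = α_i − 1, so university i contributes w_i if α_i > 1, else 0.
α_i > 1 for i ∈ {2}; NE contributions (0, 8), S = 8.

8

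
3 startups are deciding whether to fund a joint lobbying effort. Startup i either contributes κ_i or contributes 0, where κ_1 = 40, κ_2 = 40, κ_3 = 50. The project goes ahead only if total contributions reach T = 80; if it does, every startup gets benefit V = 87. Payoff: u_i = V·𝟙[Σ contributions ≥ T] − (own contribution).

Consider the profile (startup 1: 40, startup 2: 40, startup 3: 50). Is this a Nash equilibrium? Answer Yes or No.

Total = 130 ≥ 80: provided.
Startup 1 (pledges 40, payoff 47): dropping to 0 → total 90, payoff 87. Profitable deviation.

No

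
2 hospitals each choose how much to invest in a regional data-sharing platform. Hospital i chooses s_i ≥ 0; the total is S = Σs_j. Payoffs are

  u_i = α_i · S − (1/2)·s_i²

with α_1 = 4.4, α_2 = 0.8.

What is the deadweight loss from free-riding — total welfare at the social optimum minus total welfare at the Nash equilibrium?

Hospital i's FOC: ∂u_i/∂s_i = α_i − s_i = 0, so s_i* = α_i.
NE contributions = (4.4, 0.8); S = 5.2.
W^NE = (Σα)·S − ½Σα_i² = 5.2² − ½·20 = 17.04.
Planner sets s_i = Σα_j = 5.2 for every i, so S^SO = 2·5.2 = 10.4.
W^SO = (Σα)·S^SO − ½·2·(Σα)² = (2/2)·5.2² = 27.04.
Deadweight loss = W^SO − W^NE = 10.

10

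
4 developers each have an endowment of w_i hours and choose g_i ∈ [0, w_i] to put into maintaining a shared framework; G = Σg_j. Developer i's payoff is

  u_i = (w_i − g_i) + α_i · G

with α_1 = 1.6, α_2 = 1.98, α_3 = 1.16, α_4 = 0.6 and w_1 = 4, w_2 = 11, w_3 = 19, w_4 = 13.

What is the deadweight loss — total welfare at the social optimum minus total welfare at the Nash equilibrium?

∂u_i/∂g_i = α_i − 1, so developer i contributes w_i if α_i > 1, else 0.
α_i > 1 for i ∈ {1, 2, 3}; NE contributions (4, 11, 19, 0), G = 34.
W^NE = Σw_i − G^NE + (Σα_i)·G^NE = 47 + 4.34·34 = 194.56.
Planner: ∂(Σu_j)/∂g_i = Σα_j − 1 = 4.34 > 0, so everyone contributes w_i; G^SO = 47, W^SO = 47 + 4.34·47 = 250.98.
Deadweight loss = 56.42.

56.42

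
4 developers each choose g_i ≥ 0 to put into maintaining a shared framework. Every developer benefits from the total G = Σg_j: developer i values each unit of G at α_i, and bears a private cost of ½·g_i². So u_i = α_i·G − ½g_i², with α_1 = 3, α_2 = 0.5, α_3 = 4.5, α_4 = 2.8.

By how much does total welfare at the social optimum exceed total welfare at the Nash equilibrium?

Developer i's FOC: ∂u_i/∂g_i = α_i − g_i = 0, so g_i* = α_i.
NE contributions = (3, 0.5, 4.5, 2.8); G = 10.8.
W^NE = (Σα)·G − ½Σα_i² = 10.8² − ½·37.34 = 97.97.
Planner sets g_i = Σα_j = 10.8 for every i, so G^SO = 4·10.8 = 43.2.
W^SO = (Σα)·G^SO − ½·4·(Σα)² = (4/2)·10.8² = 233.28.
Deadweight loss = W^SO − W^NE = 135.31.

135.31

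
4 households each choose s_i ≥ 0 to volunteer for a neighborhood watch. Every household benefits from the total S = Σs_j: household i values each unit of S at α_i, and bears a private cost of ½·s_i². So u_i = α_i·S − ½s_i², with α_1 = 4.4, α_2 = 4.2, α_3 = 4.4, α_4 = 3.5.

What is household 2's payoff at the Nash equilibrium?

Household i's FOC: ∂u_i/∂s_i = α_i − s_i = 0, so s_i* = α_i.
NE contributions = (4.4, 4.2, 4.4, 3.5); S = 16.5.
u_2 = α_2·S − ½·(s_2)² = 4.2·16.5 − ½·4.2² = 60.48.

60.48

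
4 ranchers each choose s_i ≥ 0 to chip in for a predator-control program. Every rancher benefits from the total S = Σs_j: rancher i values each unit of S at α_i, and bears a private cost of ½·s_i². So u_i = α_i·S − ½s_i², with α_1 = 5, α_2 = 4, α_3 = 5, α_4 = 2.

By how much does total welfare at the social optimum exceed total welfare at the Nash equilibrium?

Rancher i's FOC: ∂u_i/∂s_i = α_i − s_i = 0, so s_i* = α_i.
NE contributions = (5, 4, 5, 2); S = 16.
W^NE = (Σα)·S − ½Σα_i² = 16² − ½·70 = 221.
Planner sets s_i = Σα_j = 16 for every i, so S^SO = 4·16 = 64.
W^SO = (Σα)·S^SO − ½·4·(Σα)² = (4/2)·16² = 512.
Deadweight loss = W^SO − W^NE = 291.

291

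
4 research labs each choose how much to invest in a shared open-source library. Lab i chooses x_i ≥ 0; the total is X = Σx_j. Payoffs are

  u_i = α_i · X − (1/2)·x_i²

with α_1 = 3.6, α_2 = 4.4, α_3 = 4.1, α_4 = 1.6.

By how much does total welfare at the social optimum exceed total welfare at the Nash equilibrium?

Lab i's FOC: ∂u_i/∂x_i = α_i − x_i = 0, so x_i* = α_i.
NE contributions = (3.6, 4.4, 4.1, 1.6); X = 13.7.
W^NE = (Σα)·X − ½Σα_i² = 13.7² − ½·51.69 = 161.845.
Planner sets x_i = Σα_j = 13.7 for every i, so X^SO = 4·13.7 = 54.8.
W^SO = (Σα)·X^SO − ½·4·(Σα)² = (4/2)·13.7² = 375.38.
Deadweight loss = W^SO − W^NE = 213.535.

213.535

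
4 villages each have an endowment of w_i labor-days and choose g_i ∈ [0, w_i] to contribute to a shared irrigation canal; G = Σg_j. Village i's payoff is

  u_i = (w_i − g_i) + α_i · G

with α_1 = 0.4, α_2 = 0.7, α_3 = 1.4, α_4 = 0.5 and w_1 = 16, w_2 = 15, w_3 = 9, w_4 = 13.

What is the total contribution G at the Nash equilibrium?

∂u_i/∂g_i = α_i − 1, so village i contributes w_i if α_i > 1, else 0.
α_i > 1 for i ∈ {3}; NE contributions (0, 0, 9, 0), G = 9.

9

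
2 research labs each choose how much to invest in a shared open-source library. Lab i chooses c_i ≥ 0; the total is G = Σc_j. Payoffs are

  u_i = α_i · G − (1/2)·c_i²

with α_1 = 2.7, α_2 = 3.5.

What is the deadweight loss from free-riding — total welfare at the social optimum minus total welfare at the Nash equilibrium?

Lab i's FOC: ∂u_i/∂c_i = α_i − c_i = 0, so c_i* = α_i.
NE contributions = (2.7, 3.5); G = 6.2.
W^NE = (Σα)·G − ½Σα_i² = 6.2² − ½·19.54 = 28.67.
Planner sets c_i = Σα_j = 6.2 for every i, so G^SO = 2·6.2 = 12.4.
W^SO = (Σα)·G^SO − ½·2·(Σα)² = (2/2)·6.2² = 38.44.
Deadweight loss = W^SO − W^NE = 9.77.

9.77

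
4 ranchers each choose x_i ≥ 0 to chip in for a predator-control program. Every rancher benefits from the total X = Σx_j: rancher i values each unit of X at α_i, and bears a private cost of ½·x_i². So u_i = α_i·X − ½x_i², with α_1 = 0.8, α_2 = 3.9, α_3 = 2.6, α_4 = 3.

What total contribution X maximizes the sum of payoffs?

Planner FOC: ∂(Σu_j)/∂x_i = (Σα_j) − x_i = 0, so x_i^SO = Σα_j = 10.3 for every i; X^SO = 41.2.

41.2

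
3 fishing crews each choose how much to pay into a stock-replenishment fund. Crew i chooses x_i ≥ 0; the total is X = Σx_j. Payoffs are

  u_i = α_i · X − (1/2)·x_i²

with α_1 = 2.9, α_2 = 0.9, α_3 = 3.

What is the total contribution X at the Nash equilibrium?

Crew i's FOC: ∂u_i/∂x_i = α_i − x_i = 0, so x_i* = α_i.
NE contributions = (2.9, 0.9, 3); X = 6.8.

6.8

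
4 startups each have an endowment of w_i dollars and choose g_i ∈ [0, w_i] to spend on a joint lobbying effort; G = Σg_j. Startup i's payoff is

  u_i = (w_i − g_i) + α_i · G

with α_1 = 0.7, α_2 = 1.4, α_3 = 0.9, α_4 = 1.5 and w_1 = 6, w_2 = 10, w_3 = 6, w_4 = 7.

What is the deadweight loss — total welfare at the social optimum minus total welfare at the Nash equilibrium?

42

∂u_i/∂g_i = α_i − 1, so startup i contributes w_i if α_i > 1, else 0.
α_i > 1 for i ∈ {2, 4}; NE contributions (0, 10, 0, 7), G = 17.
W^NE = Σw_i − G^NE + (Σα_i)·G^NE = 29 + 3.5·17 = 88.5.
Planner: ∂(Σu_j)/∂g_i = Σα_j − 1 = 3.5 > 0, so everyone contributes w_i; G^SO = 29, W^SO = 29 + 3.5·29 = 130.5.
Deadweight loss = 42.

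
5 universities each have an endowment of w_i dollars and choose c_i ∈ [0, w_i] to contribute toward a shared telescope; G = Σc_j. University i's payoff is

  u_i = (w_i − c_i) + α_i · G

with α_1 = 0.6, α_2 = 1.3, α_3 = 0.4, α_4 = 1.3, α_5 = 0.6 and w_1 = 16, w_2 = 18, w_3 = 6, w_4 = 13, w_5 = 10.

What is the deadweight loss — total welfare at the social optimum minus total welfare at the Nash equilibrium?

102.4

∂u_i/∂c_i = α_i − 1, so university i contributes w_i if α_i > 1, else 0.
α_i > 1 for i ∈ {2, 4}; NE contributions (0, 18, 0, 13, 0), G = 31.
W^NE = Σw_i − G^NE + (Σα_i)·G^NE = 63 + 3.2·31 = 162.2.
Planner: ∂(Σu_j)/∂c_i = Σα_j − 1 = 3.2 > 0, so everyone contributes w_i; G^SO = 63, W^SO = 63 + 3.2·63 = 264.6.
Deadweight loss = 102.4.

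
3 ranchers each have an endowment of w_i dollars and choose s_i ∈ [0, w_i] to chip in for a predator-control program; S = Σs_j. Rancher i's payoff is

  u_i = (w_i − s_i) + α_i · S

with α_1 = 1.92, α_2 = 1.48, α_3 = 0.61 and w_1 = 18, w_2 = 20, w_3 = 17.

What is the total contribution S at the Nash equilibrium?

∂u_i/∂s_i = α_i − 1, so rancher i contributes w_i if α_i > 1, else 0.
α_i > 1 for i ∈ {1, 2}; NE contributions (18, 20, 0), S = 38.

38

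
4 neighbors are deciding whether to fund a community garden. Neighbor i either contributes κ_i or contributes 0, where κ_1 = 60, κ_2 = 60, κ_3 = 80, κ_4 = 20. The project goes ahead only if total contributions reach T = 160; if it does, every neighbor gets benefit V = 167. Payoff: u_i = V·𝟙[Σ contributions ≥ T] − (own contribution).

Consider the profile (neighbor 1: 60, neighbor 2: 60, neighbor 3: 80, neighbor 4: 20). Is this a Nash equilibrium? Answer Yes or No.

Total = 220 ≥ 160: provided.
Neighbor 1 (pledges 60, payoff 107): dropping to 0 → total 160, payoff 167. Profitable deviation.

No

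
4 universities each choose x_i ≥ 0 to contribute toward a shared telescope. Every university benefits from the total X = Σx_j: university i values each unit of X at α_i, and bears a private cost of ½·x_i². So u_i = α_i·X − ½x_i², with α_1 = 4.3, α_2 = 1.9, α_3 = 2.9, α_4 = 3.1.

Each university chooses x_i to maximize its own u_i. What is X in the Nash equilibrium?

12.2

University i's FOC: ∂u_i/∂x_i = α_i − x_i = 0, so x_i* = α_i.
NE contributions = (4.3, 1.9, 2.9, 3.1); X = 12.2.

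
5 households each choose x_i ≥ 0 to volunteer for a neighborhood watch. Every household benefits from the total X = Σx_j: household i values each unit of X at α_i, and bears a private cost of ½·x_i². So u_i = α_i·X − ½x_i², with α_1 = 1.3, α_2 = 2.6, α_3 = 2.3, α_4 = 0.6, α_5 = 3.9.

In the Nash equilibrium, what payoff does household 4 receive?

6.24

Household i's FOC: ∂u_i/∂x_i = α_i − x_i = 0, so x_i* = α_i.
NE contributions = (1.3, 2.6, 2.3, 0.6, 3.9); X = 10.7.
u_4 = α_4·X − ½·(x_4)² = 0.6·10.7 − ½·0.6² = 6.24.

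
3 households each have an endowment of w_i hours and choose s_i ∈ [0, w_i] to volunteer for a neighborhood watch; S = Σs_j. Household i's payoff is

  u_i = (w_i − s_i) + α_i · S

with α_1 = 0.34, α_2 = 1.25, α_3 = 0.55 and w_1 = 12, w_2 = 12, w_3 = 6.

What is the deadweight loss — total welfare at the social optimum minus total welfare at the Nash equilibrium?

∂u_i/∂s_i = α_i − 1, so household i contributes w_i if α_i > 1, else 0.
α_i > 1 for i ∈ {2}; NE contributions (0, 12, 0), S = 12.
W^NE = Σw_i − S^NE + (Σα_i)·S^NE = 30 + 1.14·12 = 43.68.
Planner: ∂(Σu_j)/∂s_i = Σα_j − 1 = 1.14 > 0, so everyone contributes w_i; S^SO = 30, W^SO = 30 + 1.14·30 = 64.2.
Deadweight loss = 20.52.

20.52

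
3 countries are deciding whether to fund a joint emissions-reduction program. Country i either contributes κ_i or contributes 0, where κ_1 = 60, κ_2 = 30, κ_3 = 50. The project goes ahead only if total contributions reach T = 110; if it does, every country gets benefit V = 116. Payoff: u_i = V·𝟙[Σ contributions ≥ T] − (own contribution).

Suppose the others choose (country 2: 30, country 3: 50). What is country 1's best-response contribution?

60

Others' total = 80. Contributing 60 brings total to 140 ≥ 110: gain V − κ_1 = 56.
Best response: 60.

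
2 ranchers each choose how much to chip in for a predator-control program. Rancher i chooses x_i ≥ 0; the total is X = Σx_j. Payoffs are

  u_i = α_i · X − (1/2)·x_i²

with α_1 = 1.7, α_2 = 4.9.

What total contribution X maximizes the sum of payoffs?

13.2

Planner FOC: ∂(Σu_j)/∂x_i = (Σα_j) − x_i = 0, so x_i^SO = Σα_j = 6.6 for every i; X^SO = 13.2.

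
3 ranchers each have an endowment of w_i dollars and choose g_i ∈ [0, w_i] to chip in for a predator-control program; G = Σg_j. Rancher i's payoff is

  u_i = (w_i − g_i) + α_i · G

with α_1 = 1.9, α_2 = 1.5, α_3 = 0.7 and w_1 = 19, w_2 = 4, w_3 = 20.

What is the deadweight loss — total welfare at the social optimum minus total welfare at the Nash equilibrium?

62

∂u_i/∂g_i = α_i − 1, so rancher i contributes w_i if α_i > 1, else 0.
α_i > 1 for i ∈ {1, 2}; NE contributions (19, 4, 0), G = 23.
W^NE = Σw_i − G^NE + (Σα_i)·G^NE = 43 + 3.1·23 = 114.3.
Planner: ∂(Σu_j)/∂g_i = Σα_j − 1 = 3.1 > 0, so everyone contributes w_i; G^SO = 43, W^SO = 43 + 3.1·43 = 176.3.
Deadweight loss = 62.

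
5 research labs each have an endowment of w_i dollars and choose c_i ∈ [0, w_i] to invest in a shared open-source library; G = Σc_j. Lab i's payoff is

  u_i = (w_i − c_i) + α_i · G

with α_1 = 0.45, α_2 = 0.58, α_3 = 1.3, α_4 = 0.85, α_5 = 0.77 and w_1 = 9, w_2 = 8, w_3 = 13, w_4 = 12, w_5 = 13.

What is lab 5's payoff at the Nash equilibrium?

∂u_i/∂c_i = α_i − 1, so lab i contributes w_i if α_i > 1, else 0.
α_i > 1 for i ∈ {3}; NE contributions (0, 0, 13, 0, 0), G = 13.
u_5 = (13 − 0) + 0.77·13 = 23.01.

23.01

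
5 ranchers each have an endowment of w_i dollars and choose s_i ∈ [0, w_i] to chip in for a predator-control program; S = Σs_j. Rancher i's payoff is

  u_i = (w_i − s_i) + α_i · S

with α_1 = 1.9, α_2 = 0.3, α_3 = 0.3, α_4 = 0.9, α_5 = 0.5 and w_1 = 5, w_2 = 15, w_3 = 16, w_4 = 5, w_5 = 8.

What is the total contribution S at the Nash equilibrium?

∂u_i/∂s_i = α_i − 1, so rancher i contributes w_i if α_i > 1, else 0.
α_i > 1 for i ∈ {1}; NE contributions (5, 0, 0, 0, 0), S = 5.

5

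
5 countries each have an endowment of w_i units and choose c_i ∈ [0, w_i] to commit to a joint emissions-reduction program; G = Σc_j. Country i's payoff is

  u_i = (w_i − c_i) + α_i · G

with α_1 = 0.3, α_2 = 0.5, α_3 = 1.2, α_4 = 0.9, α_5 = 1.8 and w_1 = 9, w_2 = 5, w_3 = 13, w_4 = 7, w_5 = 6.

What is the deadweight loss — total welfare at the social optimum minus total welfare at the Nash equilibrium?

77.7

∂u_i/∂c_i = α_i − 1, so country i contributes w_i if α_i > 1, else 0.
α_i > 1 for i ∈ {3, 5}; NE contributions (0, 0, 13, 0, 6), G = 19.
W^NE = Σw_i − G^NE + (Σα_i)·G^NE = 40 + 3.7·19 = 110.3.
Planner: ∂(Σu_j)/∂c_i = Σα_j − 1 = 3.7 > 0, so everyone contributes w_i; G^SO = 40, W^SO = 40 + 3.7·40 = 188.
Deadweight loss = 77.7.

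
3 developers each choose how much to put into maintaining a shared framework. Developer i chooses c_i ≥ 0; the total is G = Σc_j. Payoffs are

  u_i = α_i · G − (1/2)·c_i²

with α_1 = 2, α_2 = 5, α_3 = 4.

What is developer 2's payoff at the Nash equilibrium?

Developer i's FOC: ∂u_i/∂c_i = α_i − c_i = 0, so c_i* = α_i.
NE contributions = (2, 5, 4); G = 11.
u_2 = α_2·G − ½·(c_2)² = 5·11 − ½·5² = 42.5.

42.5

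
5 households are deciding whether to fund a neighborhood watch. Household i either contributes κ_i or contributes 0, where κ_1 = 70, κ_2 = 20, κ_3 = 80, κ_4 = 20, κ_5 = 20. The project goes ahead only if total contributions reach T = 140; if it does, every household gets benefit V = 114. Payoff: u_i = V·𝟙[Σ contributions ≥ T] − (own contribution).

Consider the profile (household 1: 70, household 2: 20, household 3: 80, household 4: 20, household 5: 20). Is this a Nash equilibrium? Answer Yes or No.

No

Total = 210 ≥ 140: provided.
Household 1 (pledges 70, payoff 44): dropping to 0 → total 140, payoff 114. Profitable deviation.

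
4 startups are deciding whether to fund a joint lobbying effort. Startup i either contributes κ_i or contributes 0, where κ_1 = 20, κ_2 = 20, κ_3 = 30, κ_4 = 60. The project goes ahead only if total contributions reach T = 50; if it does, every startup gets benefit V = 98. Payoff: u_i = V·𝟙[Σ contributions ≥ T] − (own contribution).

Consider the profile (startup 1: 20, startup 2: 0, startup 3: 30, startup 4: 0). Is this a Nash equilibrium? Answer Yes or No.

Yes

Total = 50 ≥ 50: provided.
Startup 1 (pledges 20, payoff 78): dropping to 0 → total 30, payoff 0. No gain.
Startup 2 (pledges 0, payoff 98): pledging 20 → total 70, payoff 78. No gain.
Startup 3 (pledges 30, payoff 68): dropping to 0 → total 20, payoff 0. No gain.
Startup 4 (pledges 0, payoff 98): pledging 60 → total 110, payoff 38. No gain.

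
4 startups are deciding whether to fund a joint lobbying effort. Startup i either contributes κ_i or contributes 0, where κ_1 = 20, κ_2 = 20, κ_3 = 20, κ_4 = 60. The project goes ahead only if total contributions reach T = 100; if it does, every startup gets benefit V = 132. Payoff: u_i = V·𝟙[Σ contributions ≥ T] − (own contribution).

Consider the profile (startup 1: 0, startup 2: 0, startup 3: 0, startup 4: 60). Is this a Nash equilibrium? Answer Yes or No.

No

Total = 60 < 100: not provided.
Startup 1 (pledges 0, payoff 0): pledging 20 → total 80, payoff -20. No gain.
Startup 2 (pledges 0, payoff 0): pledging 20 → total 80, payoff -20. No gain.
Startup 3 (pledges 0, payoff 0): pledging 20 → total 80, payoff -20. No gain.
Startup 4 (pledges 60, payoff -60): dropping to 0 → total 0, payoff 0. Profitable deviation.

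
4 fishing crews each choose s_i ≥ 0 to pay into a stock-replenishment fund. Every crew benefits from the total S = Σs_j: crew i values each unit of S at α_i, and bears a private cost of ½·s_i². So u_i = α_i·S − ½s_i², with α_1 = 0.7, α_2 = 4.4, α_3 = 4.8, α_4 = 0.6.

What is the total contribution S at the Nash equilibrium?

10.5

Crew i's FOC: ∂u_i/∂s_i = α_i − s_i = 0, so s_i* = α_i.
NE contributions = (0.7, 4.4, 4.8, 0.6); S = 10.5.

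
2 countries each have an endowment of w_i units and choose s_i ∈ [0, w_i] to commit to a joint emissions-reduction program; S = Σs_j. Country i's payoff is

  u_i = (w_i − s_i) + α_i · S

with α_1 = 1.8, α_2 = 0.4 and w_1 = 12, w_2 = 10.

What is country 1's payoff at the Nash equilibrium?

21.6

∂u_i/∂s_i = α_i − 1, so country i contributes w_i if α_i > 1, else 0.
α_i > 1 for i ∈ {1}; NE contributions (12, 0), S = 12.
u_1 = (12 − 12) + 1.8·12 = 21.6.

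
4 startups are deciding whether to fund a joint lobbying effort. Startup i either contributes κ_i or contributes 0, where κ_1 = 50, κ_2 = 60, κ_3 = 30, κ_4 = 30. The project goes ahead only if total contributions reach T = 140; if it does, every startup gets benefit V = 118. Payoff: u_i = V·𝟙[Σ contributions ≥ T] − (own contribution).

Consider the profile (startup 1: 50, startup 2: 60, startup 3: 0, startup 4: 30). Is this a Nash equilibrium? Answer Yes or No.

Total = 140 ≥ 140: provided.
Startup 1 (pledges 50, payoff 68): dropping to 0 → total 90, payoff 0. No gain.
Startup 2 (pledges 60, payoff 58): dropping to 0 → total 80, payoff 0. No gain.
Startup 3 (pledges 0, payoff 118): pledging 30 → total 170, payoff 88. No gain.
Startup 4 (pledges 30, payoff 88): dropping to 0 → total 110, payoff 0. No gain.

Yes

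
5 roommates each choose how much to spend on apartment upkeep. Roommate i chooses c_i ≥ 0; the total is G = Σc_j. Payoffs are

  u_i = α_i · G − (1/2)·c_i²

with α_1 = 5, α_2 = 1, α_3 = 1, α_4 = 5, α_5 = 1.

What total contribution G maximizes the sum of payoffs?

65

Planner FOC: ∂(Σu_j)/∂c_i = (Σα_j) − c_i = 0, so c_i^SO = Σα_j = 13 for every i; G^SO = 65.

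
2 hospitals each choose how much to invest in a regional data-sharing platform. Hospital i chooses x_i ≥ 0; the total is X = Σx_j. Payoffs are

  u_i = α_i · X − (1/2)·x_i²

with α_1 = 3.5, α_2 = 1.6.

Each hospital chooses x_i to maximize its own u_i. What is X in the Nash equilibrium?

Hospital i's FOC: ∂u_i/∂x_i = α_i − x_i = 0, so x_i* = α_i.
NE contributions = (3.5, 1.6); X = 5.1.

5.1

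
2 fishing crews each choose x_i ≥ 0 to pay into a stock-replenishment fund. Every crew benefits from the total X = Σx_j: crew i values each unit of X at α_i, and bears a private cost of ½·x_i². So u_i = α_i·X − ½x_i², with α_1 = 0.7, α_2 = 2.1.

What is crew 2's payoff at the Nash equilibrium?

Crew i's FOC: ∂u_i/∂x_i = α_i − x_i = 0, so x_i* = α_i.
NE contributions = (0.7, 2.1); X = 2.8.
u_2 = α_2·X − ½·(x_2)² = 2.1·2.8 − ½·2.1² = 3.675.

3.675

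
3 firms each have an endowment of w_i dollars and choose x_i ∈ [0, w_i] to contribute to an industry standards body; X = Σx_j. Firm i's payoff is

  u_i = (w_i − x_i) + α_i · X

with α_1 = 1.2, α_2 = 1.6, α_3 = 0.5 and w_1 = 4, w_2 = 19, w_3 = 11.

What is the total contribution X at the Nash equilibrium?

∂u_i/∂x_i = α_i − 1, so firm i contributes w_i if α_i > 1, else 0.
α_i > 1 for i ∈ {1, 2}; NE contributions (4, 19, 0), X = 23.

23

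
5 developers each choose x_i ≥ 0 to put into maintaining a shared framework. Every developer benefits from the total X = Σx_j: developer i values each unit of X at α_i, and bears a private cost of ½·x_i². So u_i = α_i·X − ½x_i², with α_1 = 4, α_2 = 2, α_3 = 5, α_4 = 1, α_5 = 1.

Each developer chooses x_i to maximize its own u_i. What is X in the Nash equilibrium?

13

Developer i's FOC: ∂u_i/∂x_i = α_i − x_i = 0, so x_i* = α_i.
NE contributions = (4, 2, 5, 1, 1); X = 13.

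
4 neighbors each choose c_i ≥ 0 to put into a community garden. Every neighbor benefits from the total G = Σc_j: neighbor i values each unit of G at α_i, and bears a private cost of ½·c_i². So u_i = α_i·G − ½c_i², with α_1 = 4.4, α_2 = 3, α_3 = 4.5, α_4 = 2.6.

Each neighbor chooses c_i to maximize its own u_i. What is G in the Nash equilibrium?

Neighbor i's FOC: ∂u_i/∂c_i = α_i − c_i = 0, so c_i* = α_i.
NE contributions = (4.4, 3, 4.5, 2.6); G = 14.5.

14.5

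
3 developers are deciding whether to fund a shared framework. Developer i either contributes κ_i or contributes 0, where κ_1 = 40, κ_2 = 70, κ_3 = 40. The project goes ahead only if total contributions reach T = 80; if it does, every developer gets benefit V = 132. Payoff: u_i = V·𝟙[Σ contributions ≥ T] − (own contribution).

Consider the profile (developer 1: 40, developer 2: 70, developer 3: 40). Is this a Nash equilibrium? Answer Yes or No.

Total = 150 ≥ 80: provided.
Developer 1 (pledges 40, payoff 92): dropping to 0 → total 110, payoff 132. Profitable deviation.

No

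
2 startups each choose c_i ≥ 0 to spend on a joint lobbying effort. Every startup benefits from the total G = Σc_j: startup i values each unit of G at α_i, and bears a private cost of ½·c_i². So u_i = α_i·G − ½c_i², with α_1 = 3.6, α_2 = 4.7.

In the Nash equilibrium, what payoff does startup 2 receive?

Startup i's FOC: ∂u_i/∂c_i = α_i − c_i = 0, so c_i* = α_i.
NE contributions = (3.6, 4.7); G = 8.3.
u_2 = α_2·G − ½·(c_2)² = 4.7·8.3 − ½·4.7² = 27.965.

27.965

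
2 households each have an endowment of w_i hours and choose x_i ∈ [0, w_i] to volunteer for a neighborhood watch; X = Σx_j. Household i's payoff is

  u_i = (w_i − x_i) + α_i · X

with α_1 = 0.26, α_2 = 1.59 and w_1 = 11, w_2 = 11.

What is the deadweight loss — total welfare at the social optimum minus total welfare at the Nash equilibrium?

∂u_i/∂x_i = α_i − 1, so household i contributes w_i if α_i > 1, else 0.
α_i > 1 for i ∈ {2}; NE contributions (0, 11), X = 11.
W^NE = Σw_i − X^NE + (Σα_i)·X^NE = 22 + 0.85·11 = 31.35.
Planner: ∂(Σu_j)/∂x_i = Σα_j − 1 = 0.85 > 0, so everyone contributes w_i; X^SO = 22, W^SO = 22 + 0.85·22 = 40.7.
Deadweight loss = 9.35.

9.35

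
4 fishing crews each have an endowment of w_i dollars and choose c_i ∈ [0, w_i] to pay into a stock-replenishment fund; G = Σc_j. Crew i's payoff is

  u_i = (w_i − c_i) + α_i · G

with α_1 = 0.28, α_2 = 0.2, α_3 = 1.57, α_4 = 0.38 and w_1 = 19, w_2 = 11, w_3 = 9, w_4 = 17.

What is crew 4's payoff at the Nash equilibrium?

∂u_i/∂c_i = α_i − 1, so crew i contributes w_i if α_i > 1, else 0.
α_i > 1 for i ∈ {3}; NE contributions (0, 0, 9, 0), G = 9.
u_4 = (17 − 0) + 0.38·9 = 20.42.

20.42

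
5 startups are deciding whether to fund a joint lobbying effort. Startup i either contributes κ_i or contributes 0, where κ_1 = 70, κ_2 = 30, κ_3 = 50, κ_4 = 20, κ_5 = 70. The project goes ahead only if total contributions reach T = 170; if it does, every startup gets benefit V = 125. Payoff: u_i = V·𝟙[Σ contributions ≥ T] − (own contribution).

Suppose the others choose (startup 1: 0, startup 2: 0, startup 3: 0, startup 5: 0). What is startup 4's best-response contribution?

0

Others' total = 0. Even contributing 20 gives 20 < 170: no benefit either way.
Best response: 0.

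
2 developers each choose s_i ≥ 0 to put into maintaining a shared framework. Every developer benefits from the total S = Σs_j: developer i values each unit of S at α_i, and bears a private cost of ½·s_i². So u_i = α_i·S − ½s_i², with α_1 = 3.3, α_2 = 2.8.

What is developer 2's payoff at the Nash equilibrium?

13.16

Developer i's FOC: ∂u_i/∂s_i = α_i − s_i = 0, so s_i* = α_i.
NE contributions = (3.3, 2.8); S = 6.1.
u_2 = α_2·S − ½·(s_2)² = 2.8·6.1 − ½·2.8² = 13.16.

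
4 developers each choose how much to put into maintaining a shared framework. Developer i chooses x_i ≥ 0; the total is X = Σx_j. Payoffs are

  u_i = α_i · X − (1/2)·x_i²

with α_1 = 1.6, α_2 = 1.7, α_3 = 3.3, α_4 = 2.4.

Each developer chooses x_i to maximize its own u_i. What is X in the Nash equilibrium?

9

Developer i's FOC: ∂u_i/∂x_i = α_i − x_i = 0, so x_i* = α_i.
NE contributions = (1.6, 1.7, 3.3, 2.4); X = 9.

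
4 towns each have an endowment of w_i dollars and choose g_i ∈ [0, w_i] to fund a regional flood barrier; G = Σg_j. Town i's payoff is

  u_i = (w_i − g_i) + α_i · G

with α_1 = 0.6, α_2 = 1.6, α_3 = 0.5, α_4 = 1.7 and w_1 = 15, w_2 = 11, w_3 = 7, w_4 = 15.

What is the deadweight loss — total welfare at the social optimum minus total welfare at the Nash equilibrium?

∂u_i/∂g_i = α_i − 1, so town i contributes w_i if α_i > 1, else 0.
α_i > 1 for i ∈ {2, 4}; NE contributions (0, 11, 0, 15), G = 26.
W^NE = Σw_i − G^NE + (Σα_i)·G^NE = 48 + 3.4·26 = 136.4.
Planner: ∂(Σu_j)/∂g_i = Σα_j − 1 = 3.4 > 0, so everyone contributes w_i; G^SO = 48, W^SO = 48 + 3.4·48 = 211.2.
Deadweight loss = 74.8.

74.8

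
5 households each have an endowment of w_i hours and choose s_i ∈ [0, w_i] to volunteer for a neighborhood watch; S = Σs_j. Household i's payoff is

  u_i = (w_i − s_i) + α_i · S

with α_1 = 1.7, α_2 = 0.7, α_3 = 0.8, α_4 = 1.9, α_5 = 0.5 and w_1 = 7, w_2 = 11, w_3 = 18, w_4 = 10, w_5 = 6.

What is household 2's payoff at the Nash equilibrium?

∂u_i/∂s_i = α_i − 1, so household i contributes w_i if α_i > 1, else 0.
α_i > 1 for i ∈ {1, 4}; NE contributions (7, 0, 0, 10, 0), S = 17.
u_2 = (11 − 0) + 0.7·17 = 22.9.

22.9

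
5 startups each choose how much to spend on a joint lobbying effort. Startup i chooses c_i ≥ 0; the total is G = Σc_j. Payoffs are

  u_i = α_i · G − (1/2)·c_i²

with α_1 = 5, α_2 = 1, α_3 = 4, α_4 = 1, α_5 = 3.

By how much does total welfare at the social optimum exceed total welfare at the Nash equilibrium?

Startup i's FOC: ∂u_i/∂c_i = α_i − c_i = 0, so c_i* = α_i.
NE contributions = (5, 1, 4, 1, 3); G = 14.
W^NE = (Σα)·G − ½Σα_i² = 14² − ½·52 = 170.
Planner sets c_i = Σα_j = 14 for every i, so G^SO = 5·14 = 70.
W^SO = (Σα)·G^SO − ½·5·(Σα)² = (5/2)·14² = 490.
Deadweight loss = W^SO − W^NE = 320.

320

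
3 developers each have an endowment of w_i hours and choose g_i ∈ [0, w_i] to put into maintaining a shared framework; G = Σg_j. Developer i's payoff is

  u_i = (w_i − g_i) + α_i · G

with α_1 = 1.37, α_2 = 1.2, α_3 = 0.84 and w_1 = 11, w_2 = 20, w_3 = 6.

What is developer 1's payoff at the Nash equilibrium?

∂u_i/∂g_i = α_i − 1, so developer i contributes w_i if α_i > 1, else 0.
α_i > 1 for i ∈ {1, 2}; NE contributions (11, 20, 0), G = 31.
u_1 = (11 − 11) + 1.37·31 = 42.47.

42.47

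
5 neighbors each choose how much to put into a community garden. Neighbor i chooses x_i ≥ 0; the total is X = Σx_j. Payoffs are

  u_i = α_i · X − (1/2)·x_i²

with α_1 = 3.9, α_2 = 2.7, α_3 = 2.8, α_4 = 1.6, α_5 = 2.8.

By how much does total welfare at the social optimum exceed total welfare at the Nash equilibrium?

306.03

Neighbor i's FOC: ∂u_i/∂x_i = α_i − x_i = 0, so x_i* = α_i.
NE contributions = (3.9, 2.7, 2.8, 1.6, 2.8); X = 13.8.
W^NE = (Σα)·X − ½Σα_i² = 13.8² − ½·40.74 = 170.07.
Planner sets x_i = Σα_j = 13.8 for every i, so X^SO = 5·13.8 = 69.
W^SO = (Σα)·X^SO − ½·5·(Σα)² = (5/2)·13.8² = 476.1.
Deadweight loss = W^SO − W^NE = 306.03.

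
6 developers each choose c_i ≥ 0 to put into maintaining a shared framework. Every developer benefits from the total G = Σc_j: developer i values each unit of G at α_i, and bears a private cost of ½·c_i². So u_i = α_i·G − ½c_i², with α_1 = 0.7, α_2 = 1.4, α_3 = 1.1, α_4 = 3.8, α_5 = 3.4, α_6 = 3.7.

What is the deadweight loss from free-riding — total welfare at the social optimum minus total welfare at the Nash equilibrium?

419.295

Developer i's FOC: ∂u_i/∂c_i = α_i − c_i = 0, so c_i* = α_i.
NE contributions = (0.7, 1.4, 1.1, 3.8, 3.4, 3.7); G = 14.1.
W^NE = (Σα)·G − ½Σα_i² = 14.1² − ½·43.35 = 177.135.
Planner sets c_i = Σα_j = 14.1 for every i, so G^SO = 6·14.1 = 84.6.
W^SO = (Σα)·G^SO − ½·6·(Σα)² = (6/2)·14.1² = 596.43.
Deadweight loss = W^SO − W^NE = 419.295.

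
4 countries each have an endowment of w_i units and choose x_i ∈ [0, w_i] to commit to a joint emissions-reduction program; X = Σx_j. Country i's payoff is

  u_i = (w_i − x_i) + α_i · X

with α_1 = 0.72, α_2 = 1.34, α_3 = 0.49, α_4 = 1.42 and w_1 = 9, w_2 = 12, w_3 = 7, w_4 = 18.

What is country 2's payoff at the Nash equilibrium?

∂u_i/∂x_i = α_i − 1, so country i contributes w_i if α_i > 1, else 0.
α_i > 1 for i ∈ {2, 4}; NE contributions (0, 12, 0, 18), X = 30.
u_2 = (12 − 12) + 1.34·30 = 40.2.

40.2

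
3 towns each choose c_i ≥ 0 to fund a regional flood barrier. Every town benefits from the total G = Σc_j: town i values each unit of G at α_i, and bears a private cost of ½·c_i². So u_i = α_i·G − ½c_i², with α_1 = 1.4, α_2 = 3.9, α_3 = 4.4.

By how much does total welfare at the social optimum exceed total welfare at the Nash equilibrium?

Town i's FOC: ∂u_i/∂c_i = α_i − c_i = 0, so c_i* = α_i.
NE contributions = (1.4, 3.9, 4.4); G = 9.7.
W^NE = (Σα)·G − ½Σα_i² = 9.7² − ½·36.53 = 75.825.
Planner sets c_i = Σα_j = 9.7 for every i, so G^SO = 3·9.7 = 29.1.
W^SO = (Σα)·G^SO − ½·3·(Σα)² = (3/2)·9.7² = 141.135.
Deadweight loss = W^SO − W^NE = 65.31.

65.31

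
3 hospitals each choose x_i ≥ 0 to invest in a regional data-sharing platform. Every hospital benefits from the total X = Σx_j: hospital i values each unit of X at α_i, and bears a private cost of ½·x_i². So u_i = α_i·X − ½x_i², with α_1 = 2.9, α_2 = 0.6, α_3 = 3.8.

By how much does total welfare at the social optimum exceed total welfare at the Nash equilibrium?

Hospital i's FOC: ∂u_i/∂x_i = α_i − x_i = 0, so x_i* = α_i.
NE contributions = (2.9, 0.6, 3.8); X = 7.3.
W^NE = (Σα)·X − ½Σα_i² = 7.3² − ½·23.21 = 41.685.
Planner sets x_i = Σα_j = 7.3 for every i, so X^SO = 3·7.3 = 21.9.
W^SO = (Σα)·X^SO − ½·3·(Σα)² = (3/2)·7.3² = 79.935.
Deadweight loss = W^SO − W^NE = 38.25.

38.25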